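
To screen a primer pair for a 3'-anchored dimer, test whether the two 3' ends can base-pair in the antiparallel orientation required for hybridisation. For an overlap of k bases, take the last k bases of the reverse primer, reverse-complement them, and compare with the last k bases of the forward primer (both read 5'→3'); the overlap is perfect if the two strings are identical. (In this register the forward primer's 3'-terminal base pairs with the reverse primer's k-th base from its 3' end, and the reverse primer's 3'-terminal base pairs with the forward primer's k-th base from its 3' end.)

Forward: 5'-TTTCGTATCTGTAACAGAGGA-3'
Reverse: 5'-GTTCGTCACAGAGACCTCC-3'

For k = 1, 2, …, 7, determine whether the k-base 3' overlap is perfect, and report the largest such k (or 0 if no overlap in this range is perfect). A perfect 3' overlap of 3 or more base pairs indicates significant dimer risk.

Last 7 bases (5'→3') — forward …CAGAGGA, reverse …GACCTCC.
Reverse complement of the reverse primer's last 7 bases: GGAGGTC; its first k bases are the reverse complement of the reverse primer's last k bases, so a perfect k-base overlap needs the forward primer's last k bases to equal them.
Comparing (forward last k vs required): k=1: A vs G ✗; k=2: GA vs GG ✗; k=3: GGA vs GGA ✓; k=4: AGGA vs GGAG ✗; k=5: GAGGA vs GGAGG ✗; k=6: AGAGGA vs GGAGGT ✗; k=7: CAGAGGA vs GGAGGTC ✗.
Only k = 3 is perfect, so the longest perfect 3' overlap is 3.

Longest perfect overlap: 3 complementary base pairs; significant dimer risk (threshold 3).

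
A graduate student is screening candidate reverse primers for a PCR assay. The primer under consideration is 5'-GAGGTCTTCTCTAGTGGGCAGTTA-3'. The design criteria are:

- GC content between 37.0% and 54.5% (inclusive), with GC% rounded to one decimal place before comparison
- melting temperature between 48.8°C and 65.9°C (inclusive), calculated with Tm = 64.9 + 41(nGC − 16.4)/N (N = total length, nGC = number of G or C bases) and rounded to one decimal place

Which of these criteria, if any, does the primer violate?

Base counts: A=4, T=8, G=8, C=4 (length 24).
GC content: GC 12/24 = 50.0% ✓
Tm: Tm = 64.9 + 41·(12 − 16.4)/24 = 57.4°C ✓

Meets all criteria.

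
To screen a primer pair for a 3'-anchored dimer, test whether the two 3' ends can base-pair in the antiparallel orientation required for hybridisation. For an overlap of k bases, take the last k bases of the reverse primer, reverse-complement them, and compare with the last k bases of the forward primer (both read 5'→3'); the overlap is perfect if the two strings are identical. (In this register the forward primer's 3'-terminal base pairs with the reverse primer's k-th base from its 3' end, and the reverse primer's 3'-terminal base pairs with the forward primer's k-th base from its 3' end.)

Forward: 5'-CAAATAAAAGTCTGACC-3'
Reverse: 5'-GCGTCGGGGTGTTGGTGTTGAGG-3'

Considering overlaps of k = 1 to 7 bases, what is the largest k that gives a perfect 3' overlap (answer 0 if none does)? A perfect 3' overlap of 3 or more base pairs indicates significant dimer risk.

Longest perfect overlap: 2 complementary base pairs; below the dimer-risk threshold (threshold 3).

Last 7 bases (5'→3') — forward …TCTGACC, reverse …GTTGAGG.
Reverse complement of the reverse primer's last 7 bases: CCTCAAC; its first k bases are the reverse complement of the reverse primer's last k bases, so a perfect k-base overlap needs the forward primer's last k bases to equal them.
Comparing (forward last k vs required): k=1: C vs C ✓; k=2: CC vs CC ✓; k=3: ACC vs CCT ✗; k=4: GACC vs CCTC ✗; k=5: TGACC vs CCTCA ✗; k=6: CTGACC vs CCTCAA ✗; k=7: TCTGACC vs CCTCAAC ✗.
Perfect overlaps at k = 1, 2; the largest is 2.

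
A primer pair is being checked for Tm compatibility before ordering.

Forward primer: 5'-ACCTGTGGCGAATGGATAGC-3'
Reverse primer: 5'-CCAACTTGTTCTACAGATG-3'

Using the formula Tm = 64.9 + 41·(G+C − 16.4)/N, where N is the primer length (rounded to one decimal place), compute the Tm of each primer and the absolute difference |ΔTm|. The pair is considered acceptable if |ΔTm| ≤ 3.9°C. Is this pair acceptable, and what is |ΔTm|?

Forward: G+C = 11, N = 20 → Tm = 64.9 + 41·(11 − 16.4)/20 = 53.8°C.
Reverse: G+C = 8, N = 19 → Tm = 64.9 + 41·(8 − 16.4)/19 = 46.8°C.
|ΔTm| = |53.8 − 46.8| = 7.0°C, > 3.9°C.

|ΔTm| = 7.0°C; the pair is not acceptable.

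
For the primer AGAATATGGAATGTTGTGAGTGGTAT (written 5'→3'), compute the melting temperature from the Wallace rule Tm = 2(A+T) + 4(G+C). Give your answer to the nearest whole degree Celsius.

70°C

Base counts: A=8, T=9, G=9, C=0 (length 26).
Tm = 2·(8+9) + 4·(9+0) = 2·17 + 4·9 = 34 + 36 = 70°C.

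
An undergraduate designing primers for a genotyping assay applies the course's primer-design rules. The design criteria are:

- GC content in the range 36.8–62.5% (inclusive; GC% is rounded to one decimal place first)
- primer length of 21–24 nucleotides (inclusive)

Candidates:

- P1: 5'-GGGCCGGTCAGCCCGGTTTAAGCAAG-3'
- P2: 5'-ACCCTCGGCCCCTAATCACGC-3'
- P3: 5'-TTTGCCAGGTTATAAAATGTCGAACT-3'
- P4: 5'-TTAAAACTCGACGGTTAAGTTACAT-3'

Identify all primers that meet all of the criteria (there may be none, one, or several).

None of the candidates satisfy all criteria.

P1 (26 nt, A=5 T=4 G=10 C=7): GC 17/26 = 65.4%, outside 36.8–62.5% ✗; length 26, outside 21–24 ✗ — fails.
P2 (21 nt, A=4 T=3 G=3 C=11): GC 14/21 = 66.7%, outside 36.8–62.5% ✗; length 21 ✓ — fails.
P3 (26 nt, A=8 T=9 G=5 C=4): GC 9/26 = 34.6%, outside 36.8–62.5% ✗; length 26, outside 21–24 ✗ — fails.
P4 (25 nt, A=9 T=8 G=4 C=4): GC 8/25 = 32.0%, outside 36.8–62.5% ✗; length 25, outside 21–24 ✗ — fails.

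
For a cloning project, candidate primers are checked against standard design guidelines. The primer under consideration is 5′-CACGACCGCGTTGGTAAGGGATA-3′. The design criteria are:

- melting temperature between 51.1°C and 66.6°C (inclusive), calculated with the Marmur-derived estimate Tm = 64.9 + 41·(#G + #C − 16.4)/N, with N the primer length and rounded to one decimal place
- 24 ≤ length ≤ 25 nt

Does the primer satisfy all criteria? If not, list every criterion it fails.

Fails: length.

Base counts: A=6, T=4, G=8, C=5 (length 23).
Tm: Tm = 64.9 + 41·(13 − 16.4)/23 = 58.8°C ✓
length: length 23, outside 24–25 ✗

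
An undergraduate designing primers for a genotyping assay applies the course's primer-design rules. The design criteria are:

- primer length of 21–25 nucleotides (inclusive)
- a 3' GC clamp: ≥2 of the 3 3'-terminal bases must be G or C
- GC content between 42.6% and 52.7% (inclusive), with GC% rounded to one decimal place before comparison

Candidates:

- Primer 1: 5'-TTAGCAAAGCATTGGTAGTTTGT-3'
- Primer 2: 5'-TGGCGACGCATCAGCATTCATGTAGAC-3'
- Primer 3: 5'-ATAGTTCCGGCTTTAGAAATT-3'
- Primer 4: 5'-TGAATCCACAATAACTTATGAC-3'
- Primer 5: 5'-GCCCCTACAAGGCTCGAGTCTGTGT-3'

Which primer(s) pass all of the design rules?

Primer 1 (23 nt, A=6 T=9 G=6 C=2): length 23 ✓; 3' end TGT has 1 G/C, need ≥2 ✗; GC 8/23 = 34.8%, outside 42.6–52.7% ✗ — fails.
Primer 2 (27 nt, A=7 T=6 G=7 C=7): length 27, outside 21–25 ✗; 3' end GAC has 2 G/C ✓; GC 14/27 = 51.9% ✓ — fails.
Primer 3 (21 nt, A=6 T=8 G=4 C=3): length 21 ✓; 3' end ATT has 0 G/C, need ≥2 ✗; GC 7/21 = 33.3%, outside 42.6–52.7% ✗ — fails.
Primer 4 (22 nt, A=9 T=6 G=2 C=5): length 22 ✓; 3' end GAC has 2 G/C ✓; GC 7/22 = 31.8%, outside 42.6–52.7% ✗ — fails.
Primer 5 (25 nt, A=4 T=6 G=7 C=8): length 25 ✓; 3' end TGT has 1 G/C, need ≥2 ✗; GC 15/25 = 60.0%, outside 42.6–52.7% ✗ — fails.

None of the candidates satisfy all criteria.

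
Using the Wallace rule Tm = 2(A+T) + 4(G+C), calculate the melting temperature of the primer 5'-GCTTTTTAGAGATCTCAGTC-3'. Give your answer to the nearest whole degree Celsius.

56°C

Base counts: A=4, T=8, G=4, C=4 (length 20).
Tm = 2·(4+8) + 4·(4+4) = 2·12 + 4·8 = 24 + 32 = 56°C.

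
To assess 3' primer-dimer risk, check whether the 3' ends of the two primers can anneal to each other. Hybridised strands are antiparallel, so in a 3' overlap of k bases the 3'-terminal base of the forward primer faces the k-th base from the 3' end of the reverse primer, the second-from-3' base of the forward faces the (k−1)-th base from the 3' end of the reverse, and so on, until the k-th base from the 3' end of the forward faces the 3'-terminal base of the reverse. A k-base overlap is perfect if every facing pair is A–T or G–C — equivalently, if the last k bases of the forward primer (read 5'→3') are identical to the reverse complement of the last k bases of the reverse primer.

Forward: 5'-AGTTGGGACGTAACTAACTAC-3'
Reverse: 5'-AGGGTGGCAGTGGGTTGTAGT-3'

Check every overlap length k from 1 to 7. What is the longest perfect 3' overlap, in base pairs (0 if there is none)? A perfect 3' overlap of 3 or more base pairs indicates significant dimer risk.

Longest perfect overlap: 5 complementary base pairs; significant dimer risk (threshold 3).

Last 7 bases (5'→3') — forward …TAACTAC, reverse …TTGTAGT.
Reverse complement of the reverse primer's last 7 bases: ACTACAA; its first k bases are the reverse complement of the reverse primer's last k bases, so a perfect k-base overlap needs the forward primer's last k bases to equal them.
Comparing (forward last k vs required): k=1: C vs A ✗; k=2: AC vs AC ✓; k=3: TAC vs ACT ✗; k=4: CTAC vs ACTA ✗; k=5: ACTAC vs ACTAC ✓; k=6: AACTAC vs ACTACA ✗; k=7: TAACTAC vs ACTACAA ✗.
Perfect overlaps at k = 2, 5; the largest is 5.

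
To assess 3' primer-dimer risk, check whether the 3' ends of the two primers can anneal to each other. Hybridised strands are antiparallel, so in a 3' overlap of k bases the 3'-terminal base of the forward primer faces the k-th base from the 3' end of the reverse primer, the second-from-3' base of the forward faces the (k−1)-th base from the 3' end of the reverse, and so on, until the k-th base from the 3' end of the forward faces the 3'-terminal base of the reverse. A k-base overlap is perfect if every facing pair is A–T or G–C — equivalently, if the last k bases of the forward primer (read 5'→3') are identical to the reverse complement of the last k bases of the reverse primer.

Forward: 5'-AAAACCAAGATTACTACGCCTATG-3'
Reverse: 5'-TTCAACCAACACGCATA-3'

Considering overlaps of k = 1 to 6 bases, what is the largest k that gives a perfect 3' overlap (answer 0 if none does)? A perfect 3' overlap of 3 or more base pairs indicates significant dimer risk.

Longest perfect overlap: 4 complementary base pairs; significant dimer risk (threshold 3).

Last 6 bases (5'→3') — forward …CCTATG, reverse …CGCATA.
Reverse complement of the reverse primer's last 6 bases: TATGCG; its first k bases are the reverse complement of the reverse primer's last k bases, so a perfect k-base overlap needs the forward primer's last k bases to equal them.
Comparing (forward last k vs required): k=1: G vs T ✗; k=2: TG vs TA ✗; k=3: ATG vs TAT ✗; k=4: TATG vs TATG ✓; k=5: CTATG vs TATGC ✗; k=6: CCTATG vs TATGCG ✗.
Only k = 4 is perfect, so the longest perfect 3' overlap is 4.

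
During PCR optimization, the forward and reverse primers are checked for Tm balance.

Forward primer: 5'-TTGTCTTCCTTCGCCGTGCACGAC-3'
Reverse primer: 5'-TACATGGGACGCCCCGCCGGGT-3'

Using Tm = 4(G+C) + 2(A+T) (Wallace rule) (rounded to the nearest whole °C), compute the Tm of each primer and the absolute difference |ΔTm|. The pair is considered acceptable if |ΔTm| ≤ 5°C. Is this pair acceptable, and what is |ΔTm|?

|ΔTm| = 0°C; the pair is acceptable.

Forward: A=2 T=8 G=5 C=9 → Tm = 2·10 + 4·14 = 76°C.
Reverse: A=3 T=3 G=8 C=8 → Tm = 2·6 + 4·16 = 76°C.
|ΔTm| = |76 − 76| = 0°C, ≤ 5°C.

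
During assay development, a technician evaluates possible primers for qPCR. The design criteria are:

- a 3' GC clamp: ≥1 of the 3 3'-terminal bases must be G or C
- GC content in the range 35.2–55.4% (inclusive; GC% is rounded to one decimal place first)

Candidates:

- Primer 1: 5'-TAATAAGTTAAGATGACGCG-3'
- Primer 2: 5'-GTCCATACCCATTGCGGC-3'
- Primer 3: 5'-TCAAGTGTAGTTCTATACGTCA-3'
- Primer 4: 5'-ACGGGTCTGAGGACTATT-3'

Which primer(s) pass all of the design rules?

Primer 1 (20 nt, A=8 T=5 G=5 C=2): 3' end GCG has 3 G/C ✓; GC 7/20 = 35.0%, outside 35.2–55.4% ✗ — fails.
Primer 2 (18 nt, A=3 T=4 G=4 C=7): 3' end GGC has 3 G/C ✓; GC 11/18 = 61.1%, outside 35.2–55.4% ✗ — fails.
Primer 3 (22 nt, A=6 T=8 G=4 C=4): 3' end TCA has 1 G/C ✓; GC 8/22 = 36.4% ✓ — passes.
Primer 4 (18 nt, A=4 T=5 G=6 C=3): 3' end ATT has 0 G/C, need ≥1 ✗; GC 9/18 = 50.0% ✓ — fails.

Primer 3 only.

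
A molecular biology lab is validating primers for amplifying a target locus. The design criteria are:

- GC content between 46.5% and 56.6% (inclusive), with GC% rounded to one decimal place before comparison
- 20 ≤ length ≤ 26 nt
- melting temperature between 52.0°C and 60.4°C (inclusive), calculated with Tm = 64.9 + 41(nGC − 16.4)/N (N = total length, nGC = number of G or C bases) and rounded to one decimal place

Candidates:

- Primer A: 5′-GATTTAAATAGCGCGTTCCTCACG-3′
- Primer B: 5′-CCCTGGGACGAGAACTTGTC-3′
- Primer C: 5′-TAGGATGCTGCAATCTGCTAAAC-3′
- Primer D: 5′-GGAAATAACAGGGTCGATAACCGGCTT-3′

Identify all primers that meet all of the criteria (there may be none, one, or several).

None of the candidates satisfy all criteria.

Primer A (24 nt, A=6 T=7 G=5 C=6): GC 11/24 = 45.8%, outside 46.5–56.6% ✗; length 24 ✓; Tm = 64.9 + 41·(11 − 16.4)/24 = 55.7°C ✓ — fails.
Primer B (20 nt, A=4 T=4 G=6 C=6): GC 12/20 = 60.0%, outside 46.5–56.6% ✗; length 20 ✓; Tm = 64.9 + 41·(12 − 16.4)/20 = 55.9°C ✓ — fails.
Primer C (23 nt, A=7 T=6 G=5 C=5): GC 10/23 = 43.5%, outside 46.5–56.6% ✗; length 23 ✓; Tm = 64.9 + 41·(10 − 16.4)/23 = 53.5°C ✓ — fails.
Primer D (27 nt, A=9 T=5 G=8 C=5): GC 13/27 = 48.1% ✓; length 27, outside 20–26 ✗; Tm = 64.9 + 41·(13 − 16.4)/27 = 59.7°C ✓ — fails.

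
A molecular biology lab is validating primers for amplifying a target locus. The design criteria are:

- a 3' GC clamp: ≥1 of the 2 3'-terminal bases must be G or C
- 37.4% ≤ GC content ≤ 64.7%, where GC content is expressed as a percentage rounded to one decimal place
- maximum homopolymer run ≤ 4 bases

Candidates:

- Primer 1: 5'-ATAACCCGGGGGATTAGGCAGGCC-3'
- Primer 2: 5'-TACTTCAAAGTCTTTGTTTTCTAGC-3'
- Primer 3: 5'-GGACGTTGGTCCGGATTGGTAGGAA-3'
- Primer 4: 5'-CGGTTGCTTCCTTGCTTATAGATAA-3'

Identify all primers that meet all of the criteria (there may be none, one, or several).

Primer 1 (24 nt, A=6 T=3 G=9 C=6): 3' end CC has 2 G/C ✓; GC 15/24 = 62.5% ✓; longest run = 5, exceeds 4 ✗ — fails.
Primer 2 (25 nt, A=5 T=12 G=3 C=5): 3' end GC has 2 G/C ✓; GC 8/25 = 32.0%, outside 37.4–64.7% ✗; longest run = 4 ✓ — fails.
Primer 3 (25 nt, A=5 T=6 G=11 C=3): 3' end AA has 0 G/C, need ≥1 ✗; GC 14/25 = 56.0% ✓; longest run = 2 ✓ — fails.
Primer 4 (25 nt, A=5 T=10 G=5 C=5): 3' end AA has 0 G/C, need ≥1 ✗; GC 10/25 = 40.0% ✓; longest run = 2 ✓ — fails.

None of the candidates satisfy all criteria.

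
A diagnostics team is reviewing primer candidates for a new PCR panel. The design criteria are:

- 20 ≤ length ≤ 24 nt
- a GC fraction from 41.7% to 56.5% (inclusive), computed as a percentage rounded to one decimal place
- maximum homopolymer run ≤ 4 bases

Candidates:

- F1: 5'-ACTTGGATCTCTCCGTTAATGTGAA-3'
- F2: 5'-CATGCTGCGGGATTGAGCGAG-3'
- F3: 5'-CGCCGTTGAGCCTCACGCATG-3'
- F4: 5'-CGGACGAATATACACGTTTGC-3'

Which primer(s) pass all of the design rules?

F4 only.

F1 (25 nt, A=6 T=9 G=5 C=5): length 25, outside 20–24 ✗; GC 10/25 = 40.0%, outside 41.7–56.5% ✗; longest run = 2 ✓ — fails.
F2 (21 nt, A=4 T=4 G=9 C=4): length 21 ✓; GC 13/21 = 61.9%, outside 41.7–56.5% ✗; longest run = 3 ✓ — fails.
F3 (21 nt, A=3 T=4 G=6 C=8): length 21 ✓; GC 14/21 = 66.7%, outside 41.7–56.5% ✗; longest run = 2 ✓ — fails.
F4 (21 nt, A=6 T=5 G=5 C=5): length 21 ✓; GC 10/21 = 47.6% ✓; longest run = 3 ✓ — passes.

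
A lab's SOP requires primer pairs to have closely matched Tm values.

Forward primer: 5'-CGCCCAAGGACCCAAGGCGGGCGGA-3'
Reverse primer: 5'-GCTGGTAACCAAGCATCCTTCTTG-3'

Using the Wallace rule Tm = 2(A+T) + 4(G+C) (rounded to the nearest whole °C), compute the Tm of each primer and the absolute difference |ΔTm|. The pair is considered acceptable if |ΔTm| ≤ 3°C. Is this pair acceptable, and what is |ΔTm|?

|ΔTm| = 16°C; the pair is not acceptable.

Forward: A=6 T=0 G=10 C=9 → Tm = 2·6 + 4·19 = 88°C.
Reverse: A=5 T=7 G=5 C=7 → Tm = 2·12 + 4·12 = 72°C.
|ΔTm| = |88 − 72| = 16°C, > 3°C.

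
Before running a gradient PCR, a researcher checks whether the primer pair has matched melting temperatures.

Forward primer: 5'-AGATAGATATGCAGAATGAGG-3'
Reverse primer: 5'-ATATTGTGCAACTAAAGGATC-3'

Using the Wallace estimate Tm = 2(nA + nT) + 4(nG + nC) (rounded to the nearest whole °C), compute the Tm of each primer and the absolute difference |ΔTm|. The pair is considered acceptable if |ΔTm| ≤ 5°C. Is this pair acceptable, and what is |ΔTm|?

|ΔTm| = 2°C; the pair is acceptable.

Forward: A=9 T=4 G=7 C=1 → Tm = 2·13 + 4·8 = 58°C.
Reverse: A=8 T=6 G=4 C=3 → Tm = 2·14 + 4·7 = 56°C.
|ΔTm| = |58 − 56| = 2°C, ≤ 5°C.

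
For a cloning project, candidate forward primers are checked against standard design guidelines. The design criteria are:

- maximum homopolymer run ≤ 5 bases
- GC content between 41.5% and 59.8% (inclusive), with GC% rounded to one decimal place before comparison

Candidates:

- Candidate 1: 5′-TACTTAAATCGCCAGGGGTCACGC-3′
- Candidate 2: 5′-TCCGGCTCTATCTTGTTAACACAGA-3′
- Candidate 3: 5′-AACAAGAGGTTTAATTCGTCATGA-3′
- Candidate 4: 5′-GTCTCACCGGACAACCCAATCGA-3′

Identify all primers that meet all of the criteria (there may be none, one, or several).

Candidate 1, Candidate 2 and Candidate 4.

Candidate 1 (24 nt, A=6 T=5 G=6 C=7): longest run = 4 ✓; GC 13/24 = 54.2% ✓ — passes.
Candidate 2 (25 nt, A=6 T=8 G=4 C=7): longest run = 2 ✓; GC 11/25 = 44.0% ✓ — passes.
Candidate 3 (24 nt, A=9 T=7 G=5 C=3): longest run = 3 ✓; GC 8/24 = 33.3%, outside 41.5–59.8% ✗ — fails.
Candidate 4 (23 nt, A=7 T=3 G=4 C=9): longest run = 3 ✓; GC 13/23 = 56.5% ✓ — passes.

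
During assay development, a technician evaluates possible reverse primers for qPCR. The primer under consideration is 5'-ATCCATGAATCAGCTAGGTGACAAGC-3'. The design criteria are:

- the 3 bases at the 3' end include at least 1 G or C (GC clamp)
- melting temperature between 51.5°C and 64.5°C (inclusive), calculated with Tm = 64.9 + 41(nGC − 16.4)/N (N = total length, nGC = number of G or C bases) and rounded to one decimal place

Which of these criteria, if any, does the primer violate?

Base counts: A=9, T=5, G=6, C=6 (length 26).
GC clamp: 3' end AGC has 2 G/C ✓
Tm: Tm = 64.9 + 41·(12 − 16.4)/26 = 58.0°C ✓

Meets all criteria.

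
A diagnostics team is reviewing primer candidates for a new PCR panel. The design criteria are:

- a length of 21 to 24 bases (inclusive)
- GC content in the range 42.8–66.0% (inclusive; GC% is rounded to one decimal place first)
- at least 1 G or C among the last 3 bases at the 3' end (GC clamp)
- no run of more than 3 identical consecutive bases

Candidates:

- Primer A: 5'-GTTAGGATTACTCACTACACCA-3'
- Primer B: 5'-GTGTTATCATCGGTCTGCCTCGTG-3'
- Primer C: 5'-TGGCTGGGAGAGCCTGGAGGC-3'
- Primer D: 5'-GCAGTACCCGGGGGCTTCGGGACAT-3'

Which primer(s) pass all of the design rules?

Primer A (22 nt, A=7 T=6 G=3 C=6): length 22 ✓; GC 9/22 = 40.9%, outside 42.8–66.0% ✗; 3' end CCA has 2 G/C ✓; longest run = 2 ✓ — fails.
Primer B (24 nt, A=2 T=9 G=7 C=6): length 24 ✓; GC 13/24 = 54.2% ✓; 3' end GTG has 2 G/C ✓; longest run = 2 ✓ — passes.
Primer C (21 nt, A=3 T=3 G=11 C=4): length 21 ✓; GC 15/21 = 71.4%, outside 42.8–66.0% ✗; 3' end GGC has 3 G/C ✓; longest run = 3 ✓ — fails.
Primer D (25 nt, A=4 T=4 G=10 C=7): length 25, outside 21–24 ✗; GC 17/25 = 68.0%, outside 42.8–66.0% ✗; 3' end CAT has 1 G/C ✓; longest run = 5, exceeds 3 ✗ — fails.

Primer B only.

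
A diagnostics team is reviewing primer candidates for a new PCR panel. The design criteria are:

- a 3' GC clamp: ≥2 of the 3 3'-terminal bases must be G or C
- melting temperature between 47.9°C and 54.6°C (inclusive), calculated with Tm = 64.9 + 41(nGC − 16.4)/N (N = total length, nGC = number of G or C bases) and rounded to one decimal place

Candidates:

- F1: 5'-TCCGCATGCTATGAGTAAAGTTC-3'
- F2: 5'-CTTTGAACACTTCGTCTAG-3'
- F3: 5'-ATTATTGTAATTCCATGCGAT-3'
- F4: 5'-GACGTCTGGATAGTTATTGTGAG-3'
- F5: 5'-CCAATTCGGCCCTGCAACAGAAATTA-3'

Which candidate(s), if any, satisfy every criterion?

F1 (23 nt, A=6 T=7 G=5 C=5): 3' end TTC has 1 G/C, need ≥2 ✗; Tm = 64.9 + 41·(10 − 16.4)/23 = 53.5°C ✓ — fails.
F2 (19 nt, A=4 T=7 G=3 C=5): 3' end TAG has 1 G/C, need ≥2 ✗; Tm = 64.9 + 41·(8 − 16.4)/19 = 46.8°C, outside 47.9–54.6°C ✗ — fails.
F3 (21 nt, A=6 T=9 G=3 C=3): 3' end GAT has 1 G/C, need ≥2 ✗; Tm = 64.9 + 41·(6 − 16.4)/21 = 44.6°C, outside 47.9–54.6°C ✗ — fails.
F4 (23 nt, A=5 T=8 G=8 C=2): 3' end GAG has 2 G/C ✓; Tm = 64.9 + 41·(10 − 16.4)/23 = 53.5°C ✓ — passes.
F5 (26 nt, A=9 T=5 G=4 C=8): 3' end TTA has 0 G/C, need ≥2 ✗; Tm = 64.9 + 41·(12 − 16.4)/26 = 58.0°C, outside 47.9–54.6°C ✗ — fails.

F4 only.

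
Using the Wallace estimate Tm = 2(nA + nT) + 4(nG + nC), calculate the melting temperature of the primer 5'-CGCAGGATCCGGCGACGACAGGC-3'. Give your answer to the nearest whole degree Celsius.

80°C

Base counts: A=5, T=1, G=9, C=8 (length 23).
Tm = 2·(5+1) + 4·(9+8) = 2·6 + 4·17 = 12 + 68 = 80°C.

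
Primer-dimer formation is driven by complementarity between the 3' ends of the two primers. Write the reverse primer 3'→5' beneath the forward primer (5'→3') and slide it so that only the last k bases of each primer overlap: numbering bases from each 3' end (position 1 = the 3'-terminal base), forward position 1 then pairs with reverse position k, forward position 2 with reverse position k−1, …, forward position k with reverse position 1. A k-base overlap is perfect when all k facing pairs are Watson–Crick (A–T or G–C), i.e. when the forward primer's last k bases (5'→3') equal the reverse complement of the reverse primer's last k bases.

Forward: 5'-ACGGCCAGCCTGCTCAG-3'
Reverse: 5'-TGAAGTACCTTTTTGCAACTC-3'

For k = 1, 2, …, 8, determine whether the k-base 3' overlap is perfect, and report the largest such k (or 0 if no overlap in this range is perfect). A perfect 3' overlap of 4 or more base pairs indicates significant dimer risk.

Longest perfect overlap: 1 complementary base pair; below the dimer-risk threshold (threshold 4).

Last 8 bases (5'→3') — forward …CTGCTCAG, reverse …TGCAACTC.
Reverse complement of the reverse primer's last 8 bases: GAGTTGCA; its first k bases are the reverse complement of the reverse primer's last k bases, so a perfect k-base overlap needs the forward primer's last k bases to equal them.
Comparing (forward last k vs required): k=1: G vs G ✓; k=2: AG vs GA ✗; k=3: CAG vs GAG ✗; k=4: TCAG vs GAGT ✗; k=5: CTCAG vs GAGTT ✗; k=6: GCTCAG vs GAGTTG ✗; k=7: TGCTCAG vs GAGTTGC ✗; k=8: CTGCTCAG vs GAGTTGCA ✗.
Only k = 1 is perfect, so the longest perfect 3' overlap is 1.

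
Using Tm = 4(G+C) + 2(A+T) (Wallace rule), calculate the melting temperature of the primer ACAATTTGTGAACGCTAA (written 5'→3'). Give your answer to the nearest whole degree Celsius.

Base counts: A=7, T=5, G=3, C=3 (length 18).
Tm = 2·(7+5) + 4·(3+3) = 2·12 + 4·6 = 24 + 24 = 48°C.

48°C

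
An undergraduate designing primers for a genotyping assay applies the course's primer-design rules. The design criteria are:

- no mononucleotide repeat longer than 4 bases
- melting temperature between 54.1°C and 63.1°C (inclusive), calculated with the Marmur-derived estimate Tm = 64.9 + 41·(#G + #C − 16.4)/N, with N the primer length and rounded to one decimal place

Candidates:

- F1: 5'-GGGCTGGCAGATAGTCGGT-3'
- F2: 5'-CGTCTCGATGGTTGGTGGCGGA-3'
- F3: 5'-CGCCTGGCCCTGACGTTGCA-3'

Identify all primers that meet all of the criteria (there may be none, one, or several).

F1 (19 nt, A=3 T=4 G=9 C=3): longest run = 3 ✓; Tm = 64.9 + 41·(12 − 16.4)/19 = 55.4°C ✓ — passes.
F2 (22 nt, A=2 T=6 G=10 C=4): longest run = 2 ✓; Tm = 64.9 + 41·(14 − 16.4)/22 = 60.4°C ✓ — passes.
F3 (20 nt, A=2 T=4 G=6 C=8): longest run = 3 ✓; Tm = 64.9 + 41·(14 − 16.4)/20 = 60.0°C ✓ — passes.

F1, F2 and F3.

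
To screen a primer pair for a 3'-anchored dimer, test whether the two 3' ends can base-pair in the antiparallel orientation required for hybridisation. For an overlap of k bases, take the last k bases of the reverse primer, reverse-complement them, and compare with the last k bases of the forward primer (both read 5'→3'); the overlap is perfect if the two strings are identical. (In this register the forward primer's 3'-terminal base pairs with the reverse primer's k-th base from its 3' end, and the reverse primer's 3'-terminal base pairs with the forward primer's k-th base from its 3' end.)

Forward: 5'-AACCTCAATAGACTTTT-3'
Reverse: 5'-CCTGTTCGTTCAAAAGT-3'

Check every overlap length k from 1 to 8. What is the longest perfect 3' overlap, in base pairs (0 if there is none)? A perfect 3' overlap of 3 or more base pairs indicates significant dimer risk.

Last 8 bases (5'→3') — forward …AGACTTTT, reverse …TCAAAAGT.
Reverse complement of the reverse primer's last 8 bases: ACTTTTGA; its first k bases are the reverse complement of the reverse primer's last k bases, so a perfect k-base overlap needs the forward primer's last k bases to equal them.
Comparing (forward last k vs required): k=1: T vs A ✗; k=2: TT vs AC ✗; k=3: TTT vs ACT ✗; k=4: TTTT vs ACTT ✗; k=5: CTTTT vs ACTTT ✗; k=6: ACTTTT vs ACTTTT ✓; k=7: GACTTTT vs ACTTTTG ✗; k=8: AGACTTTT vs ACTTTTGA ✗.
Only k = 6 is perfect, so the longest perfect 3' overlap is 6.

Longest perfect overlap: 6 complementary base pairs; significant dimer risk (threshold 3).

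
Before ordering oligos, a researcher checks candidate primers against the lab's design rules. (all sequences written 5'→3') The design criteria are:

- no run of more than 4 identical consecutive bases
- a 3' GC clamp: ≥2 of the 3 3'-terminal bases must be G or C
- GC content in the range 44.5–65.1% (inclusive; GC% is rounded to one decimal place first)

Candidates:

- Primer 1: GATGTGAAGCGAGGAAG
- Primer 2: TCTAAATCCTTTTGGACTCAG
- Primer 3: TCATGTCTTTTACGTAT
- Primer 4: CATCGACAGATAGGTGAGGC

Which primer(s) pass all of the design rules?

Primer 4 only.

Primer 1 (17 nt, A=6 T=2 G=8 C=1): longest run = 2 ✓; 3' end AAG has 1 G/C, need ≥2 ✗; GC 9/17 = 52.9% ✓ — fails.
Primer 2 (21 nt, A=5 T=8 G=3 C=5): longest run = 4 ✓; 3' end CAG has 2 G/C ✓; GC 8/21 = 38.1%, outside 44.5–65.1% ✗ — fails.
Primer 3 (17 nt, A=3 T=9 G=2 C=3): longest run = 4 ✓; 3' end TAT has 0 G/C, need ≥2 ✗; GC 5/17 = 29.4%, outside 44.5–65.1% ✗ — fails.
Primer 4 (20 nt, A=6 T=3 G=7 C=4): longest run = 2 ✓; 3' end GGC has 3 G/C ✓; GC 11/20 = 55.0% ✓ — passes.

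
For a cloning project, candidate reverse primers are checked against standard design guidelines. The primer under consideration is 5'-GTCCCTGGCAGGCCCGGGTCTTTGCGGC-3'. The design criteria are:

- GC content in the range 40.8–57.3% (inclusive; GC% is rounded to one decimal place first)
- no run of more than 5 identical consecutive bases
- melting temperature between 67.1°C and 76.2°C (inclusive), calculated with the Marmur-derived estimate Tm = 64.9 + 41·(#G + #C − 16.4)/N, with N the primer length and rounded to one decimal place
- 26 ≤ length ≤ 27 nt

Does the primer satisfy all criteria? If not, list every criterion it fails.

Fails: GC content, length.

Base counts: A=1, T=6, G=11, C=10 (length 28).
GC content: GC 21/28 = 75.0%, outside 40.8–57.3% ✗
homopolymer run: longest run = 3 ✓
Tm: Tm = 64.9 + 41·(21 − 16.4)/28 = 71.6°C ✓
length: length 28, outside 26–27 ✗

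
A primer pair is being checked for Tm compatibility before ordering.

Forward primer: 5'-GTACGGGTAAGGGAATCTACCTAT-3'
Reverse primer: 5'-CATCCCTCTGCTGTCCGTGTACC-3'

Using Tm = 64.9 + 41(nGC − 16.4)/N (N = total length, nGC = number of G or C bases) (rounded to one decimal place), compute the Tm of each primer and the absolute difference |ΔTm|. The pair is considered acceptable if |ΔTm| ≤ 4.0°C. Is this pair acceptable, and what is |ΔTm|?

|ΔTm| = 4.9°C; the pair is not acceptable.

Forward: G+C = 11, N = 24 → Tm = 64.9 + 41·(11 − 16.4)/24 = 55.7°C.
Reverse: G+C = 14, N = 23 → Tm = 64.9 + 41·(14 − 16.4)/23 = 60.6°C.
|ΔTm| = |55.7 − 60.6| = 4.9°C, > 4.0°C.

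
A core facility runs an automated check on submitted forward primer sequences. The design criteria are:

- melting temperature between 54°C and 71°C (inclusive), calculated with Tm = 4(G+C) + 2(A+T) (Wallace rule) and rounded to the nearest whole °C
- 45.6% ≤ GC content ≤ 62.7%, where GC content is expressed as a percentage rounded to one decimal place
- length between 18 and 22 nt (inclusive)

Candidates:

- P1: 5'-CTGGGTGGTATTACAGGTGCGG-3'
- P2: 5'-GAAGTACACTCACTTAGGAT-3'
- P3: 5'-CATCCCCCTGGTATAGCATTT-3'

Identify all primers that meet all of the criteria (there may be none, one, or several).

P1 and P3.

P1 (22 nt, A=3 T=6 G=10 C=3): Tm = 2·9 + 4·13 = 70°C ✓; GC 13/22 = 59.1% ✓; length 22 ✓ — passes.
P2 (20 nt, A=7 T=5 G=4 C=4): Tm = 2·12 + 4·8 = 56°C ✓; GC 8/20 = 40.0%, outside 45.6–62.7% ✗; length 20 ✓ — fails.
P3 (21 nt, A=4 T=7 G=3 C=7): Tm = 2·11 + 4·10 = 62°C ✓; GC 10/21 = 47.6% ✓; length 21 ✓ — passes.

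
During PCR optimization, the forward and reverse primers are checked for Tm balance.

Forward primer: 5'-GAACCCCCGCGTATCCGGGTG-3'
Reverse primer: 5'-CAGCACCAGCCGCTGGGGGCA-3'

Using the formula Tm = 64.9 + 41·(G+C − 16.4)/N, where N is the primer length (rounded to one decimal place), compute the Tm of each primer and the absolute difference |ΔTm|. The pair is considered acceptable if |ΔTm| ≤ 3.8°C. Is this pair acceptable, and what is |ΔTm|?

Forward: G+C = 15, N = 21 → Tm = 64.9 + 41·(15 − 16.4)/21 = 62.2°C.
Reverse: G+C = 16, N = 21 → Tm = 64.9 + 41·(16 − 16.4)/21 = 64.1°C.
|ΔTm| = |62.2 − 64.1| = 1.9°C, ≤ 3.8°C.

|ΔTm| = 1.9°C; the pair is acceptable.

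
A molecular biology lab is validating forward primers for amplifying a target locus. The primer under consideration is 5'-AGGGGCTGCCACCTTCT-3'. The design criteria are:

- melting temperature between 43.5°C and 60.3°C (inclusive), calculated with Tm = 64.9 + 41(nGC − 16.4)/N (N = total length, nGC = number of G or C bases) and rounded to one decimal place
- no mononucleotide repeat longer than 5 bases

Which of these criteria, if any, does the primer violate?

Base counts: A=2, T=4, G=5, C=6 (length 17).
Tm: Tm = 64.9 + 41·(11 − 16.4)/17 = 51.9°C ✓
homopolymer run: longest run = 4 ✓

Meets all criteria.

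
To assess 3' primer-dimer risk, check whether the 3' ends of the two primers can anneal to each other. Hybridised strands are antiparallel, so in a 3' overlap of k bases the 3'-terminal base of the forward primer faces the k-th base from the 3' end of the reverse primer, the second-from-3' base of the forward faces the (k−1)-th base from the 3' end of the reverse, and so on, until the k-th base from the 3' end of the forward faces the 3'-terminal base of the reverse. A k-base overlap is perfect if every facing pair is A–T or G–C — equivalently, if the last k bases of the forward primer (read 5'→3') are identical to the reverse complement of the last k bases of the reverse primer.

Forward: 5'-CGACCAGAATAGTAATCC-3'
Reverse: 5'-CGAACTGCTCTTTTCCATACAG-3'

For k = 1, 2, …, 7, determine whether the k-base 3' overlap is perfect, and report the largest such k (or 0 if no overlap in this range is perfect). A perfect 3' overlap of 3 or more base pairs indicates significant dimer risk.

Longest perfect overlap: 1 complementary base pair; below the dimer-risk threshold (threshold 3).

Last 7 bases (5'→3') — forward …GTAATCC, reverse …CATACAG.
Reverse complement of the reverse primer's last 7 bases: CTGTATG; its first k bases are the reverse complement of the reverse primer's last k bases, so a perfect k-base overlap needs the forward primer's last k bases to equal them.
Comparing (forward last k vs required): k=1: C vs C ✓; k=2: CC vs CT ✗; k=3: TCC vs CTG ✗; k=4: ATCC vs CTGT ✗; k=5: AATCC vs CTGTA ✗; k=6: TAATCC vs CTGTAT ✗; k=7: GTAATCC vs CTGTATG ✗.
Only k = 1 is perfect, so the longest perfect 3' overlap is 1.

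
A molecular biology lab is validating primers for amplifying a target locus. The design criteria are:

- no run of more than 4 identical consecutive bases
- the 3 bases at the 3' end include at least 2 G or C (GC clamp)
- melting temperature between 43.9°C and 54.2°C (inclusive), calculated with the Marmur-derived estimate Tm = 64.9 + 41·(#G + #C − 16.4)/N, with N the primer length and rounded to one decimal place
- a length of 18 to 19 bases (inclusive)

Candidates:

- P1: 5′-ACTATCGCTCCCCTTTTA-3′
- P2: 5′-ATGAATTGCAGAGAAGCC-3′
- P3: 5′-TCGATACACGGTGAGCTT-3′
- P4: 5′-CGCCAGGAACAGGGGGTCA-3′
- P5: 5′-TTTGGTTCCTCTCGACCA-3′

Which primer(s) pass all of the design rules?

P2 and P5.

P1 (18 nt, A=3 T=7 G=1 C=7): longest run = 4 ✓; 3' end TTA has 0 G/C, need ≥2 ✗; Tm = 64.9 + 41·(8 − 16.4)/18 = 45.8°C ✓; length 18 ✓ — fails.
P2 (18 nt, A=7 T=3 G=5 C=3): longest run = 2 ✓; 3' end GCC has 3 G/C ✓; Tm = 64.9 + 41·(8 − 16.4)/18 = 45.8°C ✓; length 18 ✓ — passes.
P3 (18 nt, A=4 T=5 G=5 C=4): longest run = 2 ✓; 3' end CTT has 1 G/C, need ≥2 ✗; Tm = 64.9 + 41·(9 − 16.4)/18 = 48.0°C ✓; length 18 ✓ — fails.
P4 (19 nt, A=5 T=1 G=8 C=5): longest run = 5, exceeds 4 ✗; 3' end TCA has 1 G/C, need ≥2 ✗; Tm = 64.9 + 41·(13 − 16.4)/19 = 57.6°C, outside 43.9–54.2°C ✗; length 19 ✓ — fails.
P5 (18 nt, A=2 T=7 G=3 C=6): longest run = 3 ✓; 3' end CCA has 2 G/C ✓; Tm = 64.9 + 41·(9 − 16.4)/18 = 48.0°C ✓; length 18 ✓ — passes.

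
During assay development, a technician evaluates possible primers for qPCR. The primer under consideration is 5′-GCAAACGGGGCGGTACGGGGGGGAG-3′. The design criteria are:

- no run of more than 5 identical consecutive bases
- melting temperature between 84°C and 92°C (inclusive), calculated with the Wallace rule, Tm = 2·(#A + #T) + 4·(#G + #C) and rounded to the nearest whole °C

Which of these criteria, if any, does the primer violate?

Base counts: A=5, T=1, G=15, C=4 (length 25).
homopolymer run: longest run = 7, exceeds 5 ✗
Tm: Tm = 2·6 + 4·19 = 88°C ✓

Fails: homopolymer run.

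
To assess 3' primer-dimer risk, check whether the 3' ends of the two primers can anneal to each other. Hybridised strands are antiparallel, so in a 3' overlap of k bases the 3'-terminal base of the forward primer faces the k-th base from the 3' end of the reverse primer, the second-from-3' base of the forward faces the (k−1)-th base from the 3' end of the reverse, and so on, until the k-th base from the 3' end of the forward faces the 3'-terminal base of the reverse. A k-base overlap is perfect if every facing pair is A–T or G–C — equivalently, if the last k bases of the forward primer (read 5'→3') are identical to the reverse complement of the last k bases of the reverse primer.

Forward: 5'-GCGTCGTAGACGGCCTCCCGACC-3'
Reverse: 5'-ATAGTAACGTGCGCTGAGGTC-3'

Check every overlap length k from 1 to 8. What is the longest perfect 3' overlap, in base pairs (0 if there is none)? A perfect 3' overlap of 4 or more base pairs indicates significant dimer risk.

Longest perfect overlap: 4 complementary base pairs; significant dimer risk (threshold 4).

Last 8 bases (5'→3') — forward …TCCCGACC, reverse …CTGAGGTC.
Reverse complement of the reverse primer's last 8 bases: GACCTCAG; its first k bases are the reverse complement of the reverse primer's last k bases, so a perfect k-base overlap needs the forward primer's last k bases to equal them.
Comparing (forward last k vs required): k=1: C vs G ✗; k=2: CC vs GA ✗; k=3: ACC vs GAC ✗; k=4: GACC vs GACC ✓; k=5: CGACC vs GACCT ✗; k=6: CCGACC vs GACCTC ✗; k=7: CCCGACC vs GACCTCA ✗; k=8: TCCCGACC vs GACCTCAG ✗.
Only k = 4 is perfect, so the longest perfect 3' overlap is 4.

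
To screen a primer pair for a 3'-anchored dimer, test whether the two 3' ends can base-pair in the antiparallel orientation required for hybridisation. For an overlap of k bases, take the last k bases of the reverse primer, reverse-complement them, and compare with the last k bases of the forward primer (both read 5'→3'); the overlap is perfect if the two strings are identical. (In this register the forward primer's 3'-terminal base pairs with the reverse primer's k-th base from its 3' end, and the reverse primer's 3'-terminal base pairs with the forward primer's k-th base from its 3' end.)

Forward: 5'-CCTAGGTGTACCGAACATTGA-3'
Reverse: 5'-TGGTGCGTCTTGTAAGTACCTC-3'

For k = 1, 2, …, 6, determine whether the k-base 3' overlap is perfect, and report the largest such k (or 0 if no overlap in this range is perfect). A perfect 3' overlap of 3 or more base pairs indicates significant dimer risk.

Longest perfect overlap: 2 complementary base pairs; below the dimer-risk threshold (threshold 3).

Last 6 bases (5'→3') — forward …CATTGA, reverse …TACCTC.
Reverse complement of the reverse primer's last 6 bases: GAGGTA; its first k bases are the reverse complement of the reverse primer's last k bases, so a perfect k-base overlap needs the forward primer's last k bases to equal them.
Comparing (forward last k vs required): k=1: A vs G ✗; k=2: GA vs GA ✓; k=3: TGA vs GAG ✗; k=4: TTGA vs GAGG ✗; k=5: ATTGA vs GAGGT ✗; k=6: CATTGA vs GAGGTA ✗.
Only k = 2 is perfect, so the longest perfect 3' overlap is 2.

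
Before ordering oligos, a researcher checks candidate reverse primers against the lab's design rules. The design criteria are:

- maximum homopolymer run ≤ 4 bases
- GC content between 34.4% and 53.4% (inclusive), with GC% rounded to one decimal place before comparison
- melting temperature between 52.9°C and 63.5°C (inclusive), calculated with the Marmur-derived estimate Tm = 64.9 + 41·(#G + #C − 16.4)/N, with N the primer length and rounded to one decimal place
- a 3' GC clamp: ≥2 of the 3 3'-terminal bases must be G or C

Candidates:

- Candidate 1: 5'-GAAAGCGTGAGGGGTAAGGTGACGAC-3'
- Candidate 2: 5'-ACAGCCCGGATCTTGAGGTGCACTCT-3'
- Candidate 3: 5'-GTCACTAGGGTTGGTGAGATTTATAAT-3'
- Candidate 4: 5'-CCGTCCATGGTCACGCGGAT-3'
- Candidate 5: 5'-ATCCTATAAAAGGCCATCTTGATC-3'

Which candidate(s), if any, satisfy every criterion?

None of the candidates satisfy all criteria.

Candidate 1 (26 nt, A=8 T=3 G=12 C=3): longest run = 4 ✓; GC 15/26 = 57.7%, outside 34.4–53.4% ✗; Tm = 64.9 + 41·(15 − 16.4)/26 = 62.7°C ✓; 3' end GAC has 2 G/C ✓ — fails.
Candidate 2 (26 nt, A=5 T=6 G=7 C=8): longest run = 3 ✓; GC 15/26 = 57.7%, outside 34.4–53.4% ✗; Tm = 64.9 + 41·(15 − 16.4)/26 = 62.7°C ✓; 3' end TCT has 1 G/C, need ≥2 ✗ — fails.
Candidate 3 (27 nt, A=7 T=10 G=8 C=2): longest run = 3 ✓; GC 10/27 = 37.0% ✓; Tm = 64.9 + 41·(10 − 16.4)/27 = 55.2°C ✓; 3' end AAT has 0 G/C, need ≥2 ✗ — fails.
Candidate 4 (20 nt, A=3 T=4 G=6 C=7): longest run = 2 ✓; GC 13/20 = 65.0%, outside 34.4–53.4% ✗; Tm = 64.9 + 41·(13 − 16.4)/20 = 57.9°C ✓; 3' end GAT has 1 G/C, need ≥2 ✗ — fails.
Candidate 5 (24 nt, A=8 T=7 G=3 C=6): longest run = 4 ✓; GC 9/24 = 37.5% ✓; Tm = 64.9 + 41·(9 − 16.4)/24 = 52.3°C, outside 52.9–63.5°C ✗; 3' end ATC has 1 G/C, need ≥2 ✗ — fails.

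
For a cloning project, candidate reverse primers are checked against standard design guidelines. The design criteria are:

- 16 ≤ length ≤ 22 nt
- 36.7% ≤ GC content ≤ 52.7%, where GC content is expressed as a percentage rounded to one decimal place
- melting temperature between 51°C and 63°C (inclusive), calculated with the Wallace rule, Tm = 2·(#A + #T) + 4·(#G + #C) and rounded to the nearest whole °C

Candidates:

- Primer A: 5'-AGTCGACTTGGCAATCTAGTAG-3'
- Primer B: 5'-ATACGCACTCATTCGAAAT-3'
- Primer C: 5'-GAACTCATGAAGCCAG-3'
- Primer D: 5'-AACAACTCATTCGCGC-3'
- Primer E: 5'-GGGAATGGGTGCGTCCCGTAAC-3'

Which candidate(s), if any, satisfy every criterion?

Primer A (22 nt, A=6 T=6 G=6 C=4): length 22 ✓; GC 10/22 = 45.5% ✓; Tm = 2·12 + 4·10 = 64°C, outside 51–63°C ✗ — fails.
Primer B (19 nt, A=7 T=5 G=2 C=5): length 19 ✓; GC 7/19 = 36.8% ✓; Tm = 2·12 + 4·7 = 52°C ✓ — passes.
Primer C (16 nt, A=6 T=2 G=4 C=4): length 16 ✓; GC 8/16 = 50.0% ✓; Tm = 2·8 + 4·8 = 48°C, outside 51–63°C ✗ — fails.
Primer D (16 nt, A=5 T=3 G=2 C=6): length 16 ✓; GC 8/16 = 50.0% ✓; Tm = 2·8 + 4·8 = 48°C, outside 51–63°C ✗ — fails.
Primer E (22 nt, A=4 T=4 G=9 C=5): length 22 ✓; GC 14/22 = 63.6%, outside 36.7–52.7% ✗; Tm = 2·8 + 4·14 = 72°C, outside 51–63°C ✗ — fails.

Primer B only.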